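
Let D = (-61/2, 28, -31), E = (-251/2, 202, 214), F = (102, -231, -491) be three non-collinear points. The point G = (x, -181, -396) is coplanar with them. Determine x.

77

The plane through D, E, F has equation −16585x − (22475/2)y + 1550z = 286285/2.
Substituting G: (-16585)x + (2840375/2) = 286285/2, so x = 77.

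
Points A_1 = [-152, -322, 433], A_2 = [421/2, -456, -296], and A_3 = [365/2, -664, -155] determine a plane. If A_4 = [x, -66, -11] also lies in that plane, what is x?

8

The plane through A_1, A_2, A_3 has equation −170526x − (61401/2)y − 79152z = 1532697.
Substituting A_4: (-170526)x + (2896905) = 1532697, so x = 8.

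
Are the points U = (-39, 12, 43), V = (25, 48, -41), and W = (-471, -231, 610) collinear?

Yes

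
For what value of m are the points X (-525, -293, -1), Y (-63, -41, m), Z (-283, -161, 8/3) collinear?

6

Collinearity requires XY × XZ = 0; each component is linear in m.
The x-component gives (-132)m + (792) = 0, so m = 6.
The remaining components then also vanish.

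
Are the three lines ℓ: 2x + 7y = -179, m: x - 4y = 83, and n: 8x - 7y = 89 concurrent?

Yes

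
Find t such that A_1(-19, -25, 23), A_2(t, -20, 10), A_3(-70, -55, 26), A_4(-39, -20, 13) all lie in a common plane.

-48

Coplanarity ⇔ det[A_1A_2; A_1A_3; A_1A_4] = 0.
Expanding, this is linear in t: (285)t + (13680) = 0.
So t = -48.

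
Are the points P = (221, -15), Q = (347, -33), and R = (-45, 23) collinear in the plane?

Yes

PQ = (126, -18), PR = (-266, 38).
Twice the signed area of △PQR is (126)(38) − (-18)(-266) = 0.
The triangle is degenerate (zero area), so the points are collinear.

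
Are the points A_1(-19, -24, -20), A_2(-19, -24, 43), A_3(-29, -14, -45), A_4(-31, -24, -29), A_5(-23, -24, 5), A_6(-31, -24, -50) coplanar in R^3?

No

The plane through A_1, A_2, A_3 has normal n = A_1A_2 × A_1A_3 = (-630, -630, 0) and equation n·P = 27090.
Checking the remaining points: n·A_4 = 34650, n·A_5 = 29610, n·A_6 = 34650.
Since n·A_4 = 34650 ≠ 27090, A_4 is off the plane and the points are not all coplanar.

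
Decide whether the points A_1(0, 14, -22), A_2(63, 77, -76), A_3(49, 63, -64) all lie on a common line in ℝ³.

Yes

A_1A_2 = (63, 63, -54), A_1A_3 = (49, 49, -42).
Each component of A_1A_3 is 7/9 times the corresponding component of A_1A_2, so A_1A_3 = 7/9·A_1A_2 and the points are collinear.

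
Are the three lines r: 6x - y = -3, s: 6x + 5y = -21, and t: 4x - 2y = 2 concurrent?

Yes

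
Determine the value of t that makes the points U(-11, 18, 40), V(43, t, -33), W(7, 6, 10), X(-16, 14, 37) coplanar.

-7

The points are coplanar iff UV · (UW × UX) = 0.
Expanding, this is linear in t: (204)t + (1428) = 0.
So t = -7.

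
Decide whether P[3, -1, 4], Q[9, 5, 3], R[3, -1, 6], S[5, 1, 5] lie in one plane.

Yes

With P as base: PQ = (6, 6, -1), PR = (0, 0, 2), PS = (2, 2, 1).
PR × PS = (-4, 4, 0).
PQ · (PR × PS) = 0.
The scalar triple product vanishes, so the four points are coplanar.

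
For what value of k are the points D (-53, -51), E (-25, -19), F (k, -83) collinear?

-81

Collinearity: (F − D) must be parallel to (E − D) = (28, 32).
Cross-multiplying the components: (k − (-53))·(32) = (-32)·(28).
Solving gives k = -81.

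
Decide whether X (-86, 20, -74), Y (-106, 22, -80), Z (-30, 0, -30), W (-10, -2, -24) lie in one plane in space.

With X as base: XY = (-20, 2, -6), XZ = (56, -20, 44), XW = (76, -22, 50).
XZ × XW = (-32, 544, 288).
XY · (XZ × XW) = 0.
The scalar triple product vanishes, so the four points are coplanar.

Yes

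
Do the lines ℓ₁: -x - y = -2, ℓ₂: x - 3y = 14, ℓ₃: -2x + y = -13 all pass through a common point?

The three lines meet at one point iff the augmented coefficient matrix [aᵢ bᵢ cᵢ] has rank < 3, i.e. its determinant vanishes.
Here the determinant is 0.
It vanishes, so the lines are concurrent at (5, -3).

Yes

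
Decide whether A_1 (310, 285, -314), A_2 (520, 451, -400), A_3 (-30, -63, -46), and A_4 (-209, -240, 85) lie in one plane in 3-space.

Yes

The four points are coplanar iff the 3×3 determinant with rows A_1A_2, A_1A_3, A_1A_4 is zero.
Rows: (210, 166, -86), (-340, -348, 268), (-519, -525, 399).
Expanding along the first row: (210)(1848) − (166)(3432) + (-86)(-2112) = 0.
Zero determinant ⇒ coplanar.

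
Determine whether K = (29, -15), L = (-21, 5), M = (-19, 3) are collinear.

No

KL = (-50, 20), KM = (-48, 18).
Twice the signed area of △KLM is (-50)(18) − (20)(-48) = 60.
The area is nonzero, so the three points are not collinear.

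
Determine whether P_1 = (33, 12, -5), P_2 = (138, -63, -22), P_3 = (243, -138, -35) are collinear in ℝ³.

No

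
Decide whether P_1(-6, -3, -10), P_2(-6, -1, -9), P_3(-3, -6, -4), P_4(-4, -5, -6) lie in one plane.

Yes

A normal to the plane through P_1, P_2, P_3 is n = P_1P_2 × P_1P_3 = (15, 3, -6).
The plane has equation n·P = -39. For P_4: n·P_4 = -39.
Equal, so P_4 lies in the plane and all four are coplanar.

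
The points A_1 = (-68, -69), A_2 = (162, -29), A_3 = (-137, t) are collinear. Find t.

-81

The three points are collinear iff det[A_1A_2; A_1A_3] = 0.
This determinant is linear in t: (230)t + (18630) = 0, so t = -81.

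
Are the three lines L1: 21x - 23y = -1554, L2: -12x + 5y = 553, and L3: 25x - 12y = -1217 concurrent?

No

Lines aᵢx + bᵢy = cᵢ with pairwise distinct directions are concurrent exactly when det[aᵢ bᵢ cᵢ] = 0.
Here the determinant is -38.
Nonzero, so no common point exists.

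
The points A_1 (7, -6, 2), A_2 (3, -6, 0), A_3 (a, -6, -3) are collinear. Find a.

Collinearity requires A_1A_2 × A_1A_3 = 0; each component is linear in a.
The y-component gives (-2)a + (-6) = 0, so a = -3.
The remaining components then also vanish.

-3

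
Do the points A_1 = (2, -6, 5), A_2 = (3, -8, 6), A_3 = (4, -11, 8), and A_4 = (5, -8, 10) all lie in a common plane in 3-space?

No

A normal to the plane through A_1, A_2, A_3 is n = A_1A_2 × A_1A_3 = (-1, -1, -1).
The plane has equation n·P = -1. For A_4: n·A_4 = -7.
-7 ≠ -1, so A_4 is off the plane.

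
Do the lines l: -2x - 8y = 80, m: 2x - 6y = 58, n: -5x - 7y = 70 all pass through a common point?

Intersecting l and m: solving the 2×2 system gives (x, y) = (-4/7, -69/7).
Substitute into n: (-5)(-4/7) + (-7)(-69/7) = 503/7.
But n requires 70 ≠ 503/7, so the three lines have no common point.

No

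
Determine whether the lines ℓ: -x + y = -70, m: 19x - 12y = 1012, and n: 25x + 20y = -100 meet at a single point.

No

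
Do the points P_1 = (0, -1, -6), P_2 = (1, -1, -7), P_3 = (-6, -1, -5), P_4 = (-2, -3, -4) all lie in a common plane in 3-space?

No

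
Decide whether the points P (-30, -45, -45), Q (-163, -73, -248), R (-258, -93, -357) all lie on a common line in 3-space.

PQ = (-133, -28, -203), PR = (-228, -48, -312).
PQ × PR = (-1008, 4788, 0).
The cross product is nonzero, so the points do not lie on one line.

No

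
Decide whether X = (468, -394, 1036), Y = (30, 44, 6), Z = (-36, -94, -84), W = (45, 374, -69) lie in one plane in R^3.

A normal to the plane through X, Y, Z is n = XY × XZ = (-181560, 28560, 89352).
The plane has equation n·P = -3654048. For W: n·W = -3654048.
Equal, so W lies in the plane and all four are coplanar.

Yes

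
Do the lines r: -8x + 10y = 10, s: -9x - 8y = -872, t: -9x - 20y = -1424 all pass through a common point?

Intersecting r and s: solving the 2×2 system gives (x, y) = (4320/77, 3533/77).
Substitute into t: (-9)(4320/77) + (-20)(3533/77) = -109540/77.
But t requires -1424 ≠ -109540/77, so the three lines have no common point.

No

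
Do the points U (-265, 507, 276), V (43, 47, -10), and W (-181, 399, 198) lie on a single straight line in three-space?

UV = (308, -460, -286), UW = (84, -108, -78).
Comparing components 2 and 3: (-460)(-78) − (-286)(-108) = 4992 ≠ 0, so UV and UW are not parallel and the points are not collinear.

No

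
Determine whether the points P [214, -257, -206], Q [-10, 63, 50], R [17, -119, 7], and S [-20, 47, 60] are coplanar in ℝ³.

No

A normal to the plane through P, Q, R is n = PQ × PR = (32832, -2720, 32128).
The plane has equation n·X = 1106720. For S: n·S = 1143200.
1143200 ≠ 1106720, so S is off the plane.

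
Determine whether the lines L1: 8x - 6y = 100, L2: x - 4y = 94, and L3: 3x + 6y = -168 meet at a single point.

Intersecting L1 and L2: solving the 2×2 system gives (x, y) = (-82/13, -326/13).
Substitute into L3: (3)(-82/13) + (6)(-326/13) = -2202/13.
But L3 requires -168 ≠ -2202/13, so the three lines have no common point.

No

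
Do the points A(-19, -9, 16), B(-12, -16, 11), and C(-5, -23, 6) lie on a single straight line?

Yes

AB = (7, -7, -5), AC = (14, -14, -10).
Each component of AC is 2 times the corresponding component of AB, so AC = 2·AB and the points are collinear.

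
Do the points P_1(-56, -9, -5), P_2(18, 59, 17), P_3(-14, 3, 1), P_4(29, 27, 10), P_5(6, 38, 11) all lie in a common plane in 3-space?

The plane through P_1, P_2, P_3 has normal n = P_1P_2 × P_1P_3 = (144, 480, -1968) and equation n·P = -2544.
Checking the remaining points: n·P_4 = -2544, n·P_5 = -2544.
All equal -2544, so all 5 points lie in one plane.

Yes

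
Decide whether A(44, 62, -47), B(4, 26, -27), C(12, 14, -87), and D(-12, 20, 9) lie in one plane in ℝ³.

The four points are coplanar iff the 3×3 determinant with rows AB, AC, AD is zero.
Rows: (-40, -36, 20), (-32, -48, -40), (-56, -42, 56).
Expanding along the first row: (-40)(-4368) − (-36)(-4032) + (20)(-1344) = 2688.
Nonzero ⇒ not coplanar.

No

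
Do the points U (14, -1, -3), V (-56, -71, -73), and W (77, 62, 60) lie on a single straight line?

UV = (-70, -70, -70), UW = (63, 63, 63).
UV × UW = (0, 0, 0).
The cross product vanishes, so the three points are collinear.

Yes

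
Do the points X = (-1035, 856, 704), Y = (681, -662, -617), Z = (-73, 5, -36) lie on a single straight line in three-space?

XY = (1716, -1518, -1321), XZ = (962, -851, -740).
XY × XZ = (-851, -962, 0).
The cross product is nonzero, so the points do not lie on one line.

No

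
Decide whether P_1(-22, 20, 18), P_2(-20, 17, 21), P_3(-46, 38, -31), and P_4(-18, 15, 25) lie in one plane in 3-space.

With P_1 as base: P_1P_2 = (2, -3, 3), P_1P_3 = (-24, 18, -49), P_1P_4 = (4, -5, 7).
P_1P_3 × P_1P_4 = (-119, -28, 48).
P_1P_2 · (P_1P_3 × P_1P_4) = -10.
Since -10 ≠ 0, the four points are not coplanar.

No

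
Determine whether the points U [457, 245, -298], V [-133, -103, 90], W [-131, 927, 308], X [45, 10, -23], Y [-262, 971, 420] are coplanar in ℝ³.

No

The plane through U, V, W has normal n = UV × UW = (-475504, 129396, -607004) and equation n·P = -4716116.
Checking the remaining points: n·X = -6142628, n·Y = -4716116.
Since n·X = -6142628 ≠ -4716116, X is off the plane and the points are not all coplanar.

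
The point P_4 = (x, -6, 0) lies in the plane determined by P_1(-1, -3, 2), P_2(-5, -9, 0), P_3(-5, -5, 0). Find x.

-5

A normal to the plane is n = P_1P_2 × P_1P_3 = (8, 0, -16).
P_4 lies in the plane iff n · P_1P_4 = 0.
This gives (8)x + (40) = 0, so x = -5.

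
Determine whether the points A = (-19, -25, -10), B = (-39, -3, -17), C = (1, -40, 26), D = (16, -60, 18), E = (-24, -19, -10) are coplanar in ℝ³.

No

The plane through A, B, C has normal n = AB × AC = (687, 580, -140) and equation n·P = -26153.
Checking the remaining points: n·D = -26328, n·E = -26108.
Since n·D = -26328 ≠ -26153, D is off the plane and the points are not all coplanar.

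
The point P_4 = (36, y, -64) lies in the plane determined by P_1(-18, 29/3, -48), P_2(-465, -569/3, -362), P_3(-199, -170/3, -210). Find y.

56

The plane through P_1, P_2, P_3 has equation (34390/3)x − 15580y − (19285/3)z = -145160/3.
Substituting P_4: (-15580)y + (2472280/3) = -145160/3, so y = 56.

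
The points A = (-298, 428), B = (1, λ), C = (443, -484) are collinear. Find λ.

Collinearity: (B − A) must be parallel to (C − A) = (741, -912).
Cross-multiplying the components: (λ − 428)·(741) = (299)·(-912).
Solving gives λ = 60.

60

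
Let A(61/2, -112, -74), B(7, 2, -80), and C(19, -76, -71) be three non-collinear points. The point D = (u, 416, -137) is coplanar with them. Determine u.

The plane through A, B, C has equation 558x + (279/2)y + 465z = -33015.
Substituting D: (558)u + (-5673) = -33015, so u = -49.

-49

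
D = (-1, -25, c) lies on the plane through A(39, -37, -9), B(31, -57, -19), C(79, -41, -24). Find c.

A normal to the plane is n = AB × AC = (260, -520, 832).
D lies in the plane iff n · AD = 0.
This gives (832)c + (-9152) = 0, so c = 11.

11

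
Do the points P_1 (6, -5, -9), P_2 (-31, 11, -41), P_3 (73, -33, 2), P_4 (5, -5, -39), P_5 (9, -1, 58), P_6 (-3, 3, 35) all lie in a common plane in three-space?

No

The plane through P_1, P_2, P_3 has normal n = P_1P_2 × P_1P_3 = (-720, -1737, -36) and equation n·P = 4689.
Checking the remaining points: n·P_4 = 6489, n·P_5 = -6831, n·P_6 = -4311.
Since n·P_4 = 6489 ≠ 4689, P_4 is off the plane and the points are not all coplanar.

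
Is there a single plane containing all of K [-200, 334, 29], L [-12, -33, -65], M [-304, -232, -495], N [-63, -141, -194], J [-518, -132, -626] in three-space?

No

The plane through K, L, M has normal n = KL × KM = (139104, 108288, -144576) and equation n·P = 4154688.
Checking the remaining points: n·N = 4015584, n·J = 4154688.
Since n·N = 4015584 ≠ 4154688, N is off the plane and the points are not all coplanar.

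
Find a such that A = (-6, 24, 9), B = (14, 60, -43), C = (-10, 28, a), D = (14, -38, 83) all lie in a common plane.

Coplanarity ⇔ det[AB; AC; AD] = 0.
Expanding, this is linear in a: (1960)a + (-9800) = 0.
So a = 5.

5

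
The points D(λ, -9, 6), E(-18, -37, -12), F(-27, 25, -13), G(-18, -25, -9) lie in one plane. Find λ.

-12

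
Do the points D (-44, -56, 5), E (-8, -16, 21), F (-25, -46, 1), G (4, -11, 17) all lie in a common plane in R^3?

With D as base: DE = (36, 40, 16), DF = (19, 10, -4), DG = (48, 45, 12).
DF × DG = (300, -420, 375).
DE · (DF × DG) = 0.
The scalar triple product vanishes, so the four points are coplanar.

Yes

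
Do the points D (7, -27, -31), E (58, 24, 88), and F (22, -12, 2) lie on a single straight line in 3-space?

DE = (51, 51, 119), DF = (15, 15, 33).
Comparing components 2 and 3: (51)(33) − (119)(15) = -102 ≠ 0, so DE and DF are not parallel and the points are not collinear.

No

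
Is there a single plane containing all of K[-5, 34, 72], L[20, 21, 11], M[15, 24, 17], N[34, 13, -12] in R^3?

Yes

With K as base: KL = (25, -13, -61), KM = (20, -10, -55), KN = (39, -21, -84).
KM × KN = (-315, -465, -30).
KL · (KM × KN) = 0.
The scalar triple product vanishes, so the four points are coplanar.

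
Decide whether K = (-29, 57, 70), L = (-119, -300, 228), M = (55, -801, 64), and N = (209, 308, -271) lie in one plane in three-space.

No

With K as base: KL = (-90, -357, 158), KM = (84, -858, -6), KN = (238, 251, -341).
KM × KN = (294084, 27216, 225288).
KL · (KM × KN) = -588168.
Since -588168 ≠ 0, the four points are not coplanar.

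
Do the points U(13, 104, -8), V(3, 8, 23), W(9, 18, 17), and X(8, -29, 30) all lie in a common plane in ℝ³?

The four points are coplanar iff the 3×3 determinant with rows UV, UW, UX is zero.
Rows: (-10, -96, 31), (-4, -86, 25), (-5, -133, 38).
Expanding along the first row: (-10)(57) − (-96)(-27) + (31)(102) = 0.
Zero determinant ⇒ coplanar.

Yes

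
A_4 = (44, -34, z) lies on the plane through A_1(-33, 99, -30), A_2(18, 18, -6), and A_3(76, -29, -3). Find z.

The plane through A_1, A_2, A_3 has equation 885x + 1239y + 2301z = 24426.
Substituting A_4: (2301)z + (-3186) = 24426, so z = 12.

12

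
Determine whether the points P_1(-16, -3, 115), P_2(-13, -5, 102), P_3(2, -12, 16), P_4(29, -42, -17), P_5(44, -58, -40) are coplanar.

Yes

The plane through P_1, P_2, P_3 has normal n = P_1P_2 × P_1P_3 = (81, 63, 9) and equation n·P = -450.
Checking the remaining points: n·P_4 = -450, n·P_5 = -450.
All equal -450, so all 5 points lie in one plane.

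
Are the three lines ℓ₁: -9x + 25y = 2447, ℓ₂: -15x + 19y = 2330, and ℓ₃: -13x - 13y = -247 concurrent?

No

Lines aᵢx + bᵢy = cᵢ with pairwise distinct directions are concurrent exactly when det[aᵢ bᵢ cᵢ] = 0.
Here the determinant is 1326.
Nonzero, so no common point exists.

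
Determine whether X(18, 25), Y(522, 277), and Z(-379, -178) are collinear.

XY = (504, 252), XZ = (-397, -203).
det[XY; XZ] = (504)(-203) − (252)(-397) = -2268.
The determinant is nonzero, so they are not collinear.

No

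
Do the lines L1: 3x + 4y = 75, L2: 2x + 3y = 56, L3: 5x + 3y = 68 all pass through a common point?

No

The three lines meet at one point iff the augmented coefficient matrix [aᵢ bᵢ cᵢ] has rank < 3, i.e. its determinant vanishes.
Here the determinant is 9.
Nonzero, so no common point exists.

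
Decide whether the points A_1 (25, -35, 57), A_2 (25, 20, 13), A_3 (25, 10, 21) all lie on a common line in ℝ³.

Yes

A_1A_2 = (0, 55, -44), A_1A_3 = (0, 45, -36).
A_1A_2 × A_1A_3 = (0, 0, 0).
The cross product vanishes, so the three points are collinear.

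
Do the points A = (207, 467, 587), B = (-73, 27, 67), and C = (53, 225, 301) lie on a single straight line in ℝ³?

AB = (-280, -440, -520), AC = (-154, -242, -286).
AB × AC = (0, 0, 0).
The cross product vanishes, so the three points are collinear.

Yes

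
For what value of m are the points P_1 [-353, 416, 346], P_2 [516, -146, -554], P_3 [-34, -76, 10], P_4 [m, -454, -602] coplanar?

Normal to plane P_1P_2P_3: n = (-253968, 4884, -248270); plane equation n·P = 5781028.
Requiring n·P_4 = 5781028: (-253968)m + (147241204) = 5781028.
So m = 557.

557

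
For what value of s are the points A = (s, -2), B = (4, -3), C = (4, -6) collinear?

The three points are collinear iff det[AB; AC] = 0.
This determinant is linear in s: (3)s + (-12) = 0, so s = 4.

4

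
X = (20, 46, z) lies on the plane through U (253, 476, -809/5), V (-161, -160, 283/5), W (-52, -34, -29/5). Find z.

-237/5

Coplanarity requires UV · (UW × UX) = 0.
UV = (-414, -636, 1092/5), UW = (-305, -510, 156); the triple product is linear in z with coefficient 17160 and constant term 813384.
Setting it to zero: z = -237/5.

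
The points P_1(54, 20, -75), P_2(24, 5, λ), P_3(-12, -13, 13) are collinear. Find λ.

Collinearity requires P_1P_2 × P_1P_3 = 0; each component is linear in λ.
The x-component gives (33)λ + (1155) = 0, so λ = -35.
The remaining components then also vanish.

-35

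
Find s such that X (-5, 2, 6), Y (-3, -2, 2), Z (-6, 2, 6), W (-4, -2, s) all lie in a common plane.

Normal to plane XYZ: n = (0, 4, -4); plane equation n·P = -16.
Requiring n·W = -16: (-4)s + (-8) = -16.
So s = 2.

2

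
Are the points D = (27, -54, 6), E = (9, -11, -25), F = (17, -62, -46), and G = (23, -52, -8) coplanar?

No

The four points are coplanar iff the 3×3 determinant with rows DE, DF, DG is zero.
Rows: (-18, 43, -31), (-10, -8, -52), (-4, 2, -14).
Expanding along the first row: (-18)(216) − (43)(-68) + (-31)(-52) = 648.
Nonzero ⇒ not coplanar.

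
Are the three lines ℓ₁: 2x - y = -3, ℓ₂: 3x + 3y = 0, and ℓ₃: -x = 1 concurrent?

Intersecting ℓ₁ and ℓ₂: solving the 2×2 system gives (x, y) = (-1, 1).
Substitute into ℓ₃: (-1)(-1) + (0)(1) = 1.
This equals 1, so (-1, 1) lies on all three lines and they are concurrent.

Yes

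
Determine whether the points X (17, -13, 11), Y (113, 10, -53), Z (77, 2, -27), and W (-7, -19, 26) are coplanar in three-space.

With X as base: XY = (96, 23, -64), XZ = (60, 15, -38), XW = (-24, -6, 15).
XZ × XW = (-3, 12, 0).
XY · (XZ × XW) = -12.
Since -12 ≠ 0, the four points are not coplanar.

No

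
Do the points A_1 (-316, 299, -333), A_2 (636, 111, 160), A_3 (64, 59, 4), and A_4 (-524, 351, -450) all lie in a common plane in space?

Yes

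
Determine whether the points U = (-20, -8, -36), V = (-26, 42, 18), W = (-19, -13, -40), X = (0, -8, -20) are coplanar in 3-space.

No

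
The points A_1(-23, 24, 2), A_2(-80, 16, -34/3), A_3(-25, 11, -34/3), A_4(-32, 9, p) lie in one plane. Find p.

-14

Normal to plane A_1A_2A_3: n = (-200/3, -2200/3, 725); plane equation n·P = -43850/3.
Requiring n·A_4 = -43850/3: (725)p + (-13400/3) = -43850/3.
So p = -14.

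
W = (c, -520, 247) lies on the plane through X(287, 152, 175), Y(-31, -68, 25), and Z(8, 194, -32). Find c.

80

A normal to the plane is n = XY × XZ = (51840, -23976, -74736).
W lies in the plane iff n · XW = 0.
This gives (51840)c + (-4147200) = 0, so c = 80.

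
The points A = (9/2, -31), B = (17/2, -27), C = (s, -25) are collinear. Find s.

21/2

Collinearity: (C − A) must be parallel to (B − A) = (4, 4).
Cross-multiplying the components: (s − 9/2)·(4) = (6)·(4).
Solving gives s = 21/2.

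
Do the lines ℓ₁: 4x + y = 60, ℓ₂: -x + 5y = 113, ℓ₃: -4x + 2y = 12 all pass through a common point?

No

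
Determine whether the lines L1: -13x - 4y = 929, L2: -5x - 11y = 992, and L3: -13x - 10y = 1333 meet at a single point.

No

Intersecting L1 and L2: solving the 2×2 system gives (x, y) = (-6251/123, -8251/123).
Substitute into L3: (-13)(-6251/123) + (-10)(-8251/123) = 54591/41.
But L3 requires 1333 ≠ 54591/41, so the three lines have no common point.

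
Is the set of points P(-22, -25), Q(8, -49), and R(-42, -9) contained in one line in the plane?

PQ = (30, -24), PR = (-20, 16).
Checking proportionality: PR = -2/3·PQ, so the vectors are parallel and the points are collinear.

Yes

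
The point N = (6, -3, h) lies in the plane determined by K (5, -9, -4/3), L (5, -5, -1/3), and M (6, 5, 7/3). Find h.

1/3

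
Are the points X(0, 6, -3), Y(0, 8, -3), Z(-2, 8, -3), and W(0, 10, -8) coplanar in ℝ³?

A normal to the plane through X, Y, Z is n = XY × XZ = (0, 0, 4).
The plane has equation n·P = -12. For W: n·W = -32.
-32 ≠ -12, so W is off the plane.

No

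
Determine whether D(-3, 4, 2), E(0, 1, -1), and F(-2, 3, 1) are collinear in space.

DE = (3, -3, -3), DF = (1, -1, -1).
DE × DF = (0, 0, 0).
The cross product vanishes, so the three points are collinear.

Yes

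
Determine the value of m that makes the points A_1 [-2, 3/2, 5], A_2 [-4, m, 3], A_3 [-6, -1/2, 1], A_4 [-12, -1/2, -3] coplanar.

Normal to plane A_1A_3A_4: n = (8, 8, -12); plane equation n·P = -64.
Requiring n·A_2 = -64: (8)m + (-68) = -64.
So m = 1/2.

1/2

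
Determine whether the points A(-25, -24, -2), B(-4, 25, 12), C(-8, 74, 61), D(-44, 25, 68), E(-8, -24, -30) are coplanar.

The plane through A, B, C has normal n = AB × AC = (1715, -1085, 1225) and equation n·P = -19285.
Checking the remaining points: n·D = -19285, n·E = -24430.
Since n·E = -24430 ≠ -19285, E is off the plane and the points are not all coplanar.

No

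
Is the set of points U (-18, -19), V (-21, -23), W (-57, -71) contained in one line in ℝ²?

Yes

UV = (-3, -4), UW = (-39, -52).
Checking proportionality: UW = 13·UV, so the vectors are parallel and the points are collinear.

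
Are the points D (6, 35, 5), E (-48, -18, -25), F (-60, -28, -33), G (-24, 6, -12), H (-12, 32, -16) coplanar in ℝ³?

The plane through D, E, F has normal n = DE × DF = (124, -72, -96) and equation n·P = -2256.
Checking the remaining points: n·G = -2256, n·H = -2256.
All equal -2256, so all 5 points lie in one plane.

Yes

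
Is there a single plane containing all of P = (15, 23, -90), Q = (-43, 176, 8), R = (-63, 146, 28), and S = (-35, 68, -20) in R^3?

Yes

A normal to the plane through P, Q, R is n = PQ × PR = (6000, -800, 4800).
The plane has equation n·X = -360400. For S: n·S = -360400.
Equal, so S lies in the plane and all four are coplanar.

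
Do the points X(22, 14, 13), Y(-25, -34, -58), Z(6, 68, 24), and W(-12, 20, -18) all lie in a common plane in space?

Yes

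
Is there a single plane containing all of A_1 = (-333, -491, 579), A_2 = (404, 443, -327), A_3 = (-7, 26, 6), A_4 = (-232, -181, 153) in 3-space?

Yes

With A_1 as base: A_1A_2 = (737, 934, -906), A_1A_3 = (326, 517, -573), A_1A_4 = (101, 310, -426).
A_1A_3 × A_1A_4 = (-42612, 81003, 48843).
A_1A_2 · (A_1A_3 × A_1A_4) = 0.
The scalar triple product vanishes, so the four points are coplanar.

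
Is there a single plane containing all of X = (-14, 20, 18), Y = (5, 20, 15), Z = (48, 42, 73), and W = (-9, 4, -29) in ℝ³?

No

With X as base: XY = (19, 0, -3), XZ = (62, 22, 55), XW = (5, -16, -47).
XZ × XW = (-154, 3189, -1102).
XY · (XZ × XW) = 380.
Since 380 ≠ 0, the four points are not coplanar.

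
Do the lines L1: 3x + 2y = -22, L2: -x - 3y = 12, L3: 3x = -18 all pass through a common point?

Yes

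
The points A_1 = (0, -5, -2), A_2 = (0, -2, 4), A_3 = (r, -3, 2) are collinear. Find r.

0

Collinearity requires A_1A_2 × A_1A_3 = 0; each component is linear in r.
The y-component gives (6)r + (0) = 0, so r = 0.
The remaining components then also vanish.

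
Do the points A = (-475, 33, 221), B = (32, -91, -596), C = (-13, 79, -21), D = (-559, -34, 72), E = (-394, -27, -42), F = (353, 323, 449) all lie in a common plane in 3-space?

No

The plane through A, B, C has normal n = AB × AC = (67590, -254760, 80610) and equation n·P = -22697520.
Checking the remaining points: n·D = -23317050, n·E = -23137560, n·F = -22234320.
Since n·D = -23317050 ≠ -22697520, D is off the plane and the points are not all coplanar.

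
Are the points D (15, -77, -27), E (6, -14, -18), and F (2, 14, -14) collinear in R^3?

DE = (-9, 63, 9), DF = (-13, 91, 13).
DE × DF = (0, 0, 0).
The cross product vanishes, so the three points are collinear.

Yes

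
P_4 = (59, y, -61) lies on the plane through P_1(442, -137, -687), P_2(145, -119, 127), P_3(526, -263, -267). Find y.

Coplanarity requires P_1P_2 · (P_1P_3 × P_1P_4) = 0.
P_1P_2 = (-297, 18, 814), P_1P_3 = (84, -126, 420); the triple product is linear in y with coefficient 193116 and constant term 6759060.
Setting it to zero: y = -35.

-35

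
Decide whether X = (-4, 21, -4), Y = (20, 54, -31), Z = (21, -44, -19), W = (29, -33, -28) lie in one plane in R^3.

Yes

The four points are coplanar iff the 3×3 determinant with rows XY, XZ, XW is zero.
Rows: (24, 33, -27), (25, -65, -15), (33, -54, -24).
Expanding along the first row: (24)(750) − (33)(-105) + (-27)(795) = 0.
Zero determinant ⇒ coplanar.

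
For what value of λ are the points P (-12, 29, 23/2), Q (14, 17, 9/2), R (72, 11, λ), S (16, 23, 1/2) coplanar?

Normal to plane PQS: n = (90, 90, 180); plane equation n·X = 3600.
Requiring n·R = 3600: (180)λ + (7470) = 3600.
So λ = -43/2.

-43/2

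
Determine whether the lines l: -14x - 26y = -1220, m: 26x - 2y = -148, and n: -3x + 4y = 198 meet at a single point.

Intersecting l and m: solving the 2×2 system gives (x, y) = (-2, 48).
Substitute into n: (-3)(-2) + (4)(48) = 198.
This equals 198, so (-2, 48) lies on all three lines and they are concurrent.

Yes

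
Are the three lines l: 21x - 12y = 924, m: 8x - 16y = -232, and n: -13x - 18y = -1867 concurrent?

Intersecting l and m: solving the 2×2 system gives (x, y) = (366/5, 511/10).
Substitute into n: (-13)(366/5) + (-18)(511/10) = -9357/5.
But n requires -1867 ≠ -9357/5, so the three lines have no common point.

No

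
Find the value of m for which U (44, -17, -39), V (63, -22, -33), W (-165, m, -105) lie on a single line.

Direction UV = (19, -5, 6). From the x-coordinate of W, the parameter along the line is τ = (-165 − 44)/19 = -11.
Then m = (-17) + (-11)·(-5) = 38.

38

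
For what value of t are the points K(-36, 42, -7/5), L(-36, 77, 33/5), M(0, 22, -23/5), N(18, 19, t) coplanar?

-23/5

Normal to plane KLM: n = (48, 288, -1260); plane equation n·P = 12132.
Requiring n·N = 12132: (-1260)t + (6336) = 12132.
So t = -23/5.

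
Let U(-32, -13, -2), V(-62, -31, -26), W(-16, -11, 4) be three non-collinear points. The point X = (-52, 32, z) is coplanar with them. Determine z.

33

A normal to the plane is n = UV × UW = (-60, -204, 228).
X lies in the plane iff n · UX = 0.
This gives (228)z + (-7524) = 0, so z = 33.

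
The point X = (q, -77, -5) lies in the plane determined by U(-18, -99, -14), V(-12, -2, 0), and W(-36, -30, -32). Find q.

A normal to the plane is n = UV × UW = (-2712, -144, 2160).
X lies in the plane iff n · UX = 0.
This gives (-2712)q + (-32544) = 0, so q = -12.

-12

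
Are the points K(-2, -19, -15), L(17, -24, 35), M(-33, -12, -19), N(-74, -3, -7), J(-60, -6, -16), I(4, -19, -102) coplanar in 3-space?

No

The plane through K, L, M has normal n = KL × KM = (-330, -1474, -22) and equation n·P = 28996.
Checking the remaining points: n·N = 28996, n·J = 28996, n·I = 28930.
Since n·I = 28930 ≠ 28996, I is off the plane and the points are not all coplanar.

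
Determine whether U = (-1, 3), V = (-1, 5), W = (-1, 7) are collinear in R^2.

Yes

UV = (0, 2), UW = (0, 4).
Checking proportionality: UW = 2·UV, so the vectors are parallel and the points are collinear.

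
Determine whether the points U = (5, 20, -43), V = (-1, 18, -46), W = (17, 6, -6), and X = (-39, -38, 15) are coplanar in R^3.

No

A normal to the plane through U, V, W is n = UV × UW = (-116, 186, 108).
The plane has equation n·P = -1504. For X: n·X = -924.
-924 ≠ -1504, so X is off the plane.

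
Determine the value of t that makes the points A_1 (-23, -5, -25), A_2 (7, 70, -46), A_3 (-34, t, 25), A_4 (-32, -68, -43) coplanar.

Normal to plane A_1A_2A_4: n = (-2673, 729, -1215); plane equation n·P = 88209.
Requiring n·A_3 = 88209: (729)t + (60507) = 88209.
So t = 38.

38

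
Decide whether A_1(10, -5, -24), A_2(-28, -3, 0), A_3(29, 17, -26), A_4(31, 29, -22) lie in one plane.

The four points are coplanar iff the 3×3 determinant with rows A_1A_2, A_1A_3, A_1A_4 is zero.
Rows: (-38, 2, 24), (19, 22, -2), (21, 34, 2).
Expanding along the first row: (-38)(112) − (2)(80) + (24)(184) = 0.
Zero determinant ⇒ coplanar.

Yes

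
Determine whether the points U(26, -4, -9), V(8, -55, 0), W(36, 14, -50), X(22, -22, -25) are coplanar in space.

With U as base: UV = (-18, -51, 9), UW = (10, 18, -41), UX = (-4, -18, -16).
UW × UX = (-1026, 324, -108).
UV · (UW × UX) = 972.
Since 972 ≠ 0, the four points are not coplanar.

No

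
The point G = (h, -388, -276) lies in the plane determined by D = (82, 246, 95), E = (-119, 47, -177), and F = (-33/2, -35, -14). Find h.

A normal to the plane is n = DE × DF = (-54741, 4883, 73759/2).
G lies in the plane iff n · DG = 0.
This gives (-54741)h + (-24578709/2) = 0, so h = -449/2.

-449/2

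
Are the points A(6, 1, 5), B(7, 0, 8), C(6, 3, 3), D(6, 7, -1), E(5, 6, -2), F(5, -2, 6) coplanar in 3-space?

Yes

The plane through A, B, C has normal n = AB × AC = (-4, 2, 2) and equation n·P = -12.
Checking the remaining points: n·D = -12, n·E = -12, n·F = -12.
All equal -12, so all 6 points lie in one plane.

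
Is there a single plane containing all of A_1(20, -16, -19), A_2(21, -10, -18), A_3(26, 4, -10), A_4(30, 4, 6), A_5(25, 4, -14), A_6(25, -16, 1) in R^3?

No

The plane through A_1, A_2, A_3 has normal n = A_1A_2 × A_1A_3 = (34, -3, -16) and equation n·P = 1032.
Checking the remaining points: n·A_4 = 912, n·A_5 = 1062, n·A_6 = 882.
Since n·A_4 = 912 ≠ 1032, A_4 is off the plane and the points are not all coplanar.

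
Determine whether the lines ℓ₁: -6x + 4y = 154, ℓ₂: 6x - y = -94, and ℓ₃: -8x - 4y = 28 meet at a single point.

Intersecting ℓ₁ and ℓ₂: solving the 2×2 system gives (x, y) = (-37/3, 20).
Substitute into ℓ₃: (-8)(-37/3) + (-4)(20) = 56/3.
But ℓ₃ requires 28 ≠ 56/3, so the three lines have no common point.

No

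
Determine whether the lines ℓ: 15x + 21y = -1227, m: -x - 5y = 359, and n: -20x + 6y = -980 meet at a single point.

No

Lines aᵢx + bᵢy = cᵢ with pairwise distinct directions are concurrent exactly when det[aᵢ bᵢ cᵢ] = 0.
Here the determinant is -108.
Nonzero, so no common point exists.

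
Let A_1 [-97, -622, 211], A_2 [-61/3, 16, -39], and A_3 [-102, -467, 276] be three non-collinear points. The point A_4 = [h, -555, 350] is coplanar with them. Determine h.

-120

The plane through A_1, A_2, A_3 has equation 80220x − (11200/3)y + (45220/3)z = -6836200/3.
Substituting A_4: (80220)h + (22043000/3) = -6836200/3, so h = -120.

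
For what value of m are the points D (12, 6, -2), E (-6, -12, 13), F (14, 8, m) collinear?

-11/3

Collinearity requires DE × DF = 0; each component is linear in m.
The x-component gives (-18)m + (-66) = 0, so m = -11/3.
The remaining components then also vanish.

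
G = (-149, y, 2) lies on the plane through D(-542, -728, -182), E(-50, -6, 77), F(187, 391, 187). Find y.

A normal to the plane is n = DE × DF = (-23403, 7263, 24210).
G lies in the plane iff n · DG = 0.
This gives (7263)y + (544725) = 0, so y = -75.

-75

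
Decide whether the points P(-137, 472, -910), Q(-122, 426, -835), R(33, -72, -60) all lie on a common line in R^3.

No

PQ = (15, -46, 75), PR = (170, -544, 850).
Comparing components 2 and 3: (-46)(850) − (75)(-544) = 1700 ≠ 0, so PQ and PR are not parallel and the points are not collinear.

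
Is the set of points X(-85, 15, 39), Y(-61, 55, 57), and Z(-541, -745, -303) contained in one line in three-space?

XY = (24, 40, 18), XZ = (-456, -760, -342).
XY × XZ = (0, 0, 0).
The cross product vanishes, so the three points are collinear.

Yes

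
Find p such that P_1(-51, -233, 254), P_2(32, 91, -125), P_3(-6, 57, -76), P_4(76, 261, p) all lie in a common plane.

-324

Normal to plane P_1P_2P_3: n = (2990, 10335, 9490); plane equation n·P = -150085.
Requiring n·P_4 = -150085: (9490)p + (2924675) = -150085.
So p = -324.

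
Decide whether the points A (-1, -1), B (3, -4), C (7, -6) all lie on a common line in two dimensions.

No

AB = (4, -3), AC = (8, -5).
If collinear, AC would be a scalar multiple of AB. But (4)·(-5) ≠ (-3)·(8) (difference 4), so they are not parallel; the points are not collinear.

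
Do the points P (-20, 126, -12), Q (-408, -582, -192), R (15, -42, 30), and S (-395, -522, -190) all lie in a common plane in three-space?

Yes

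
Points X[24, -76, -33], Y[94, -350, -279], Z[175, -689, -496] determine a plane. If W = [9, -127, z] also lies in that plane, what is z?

358

The plane through X, Y, Z has equation −23936x − 4736y − 1536z = -163840.
Substituting W: (-1536)z + (386048) = -163840, so z = 358.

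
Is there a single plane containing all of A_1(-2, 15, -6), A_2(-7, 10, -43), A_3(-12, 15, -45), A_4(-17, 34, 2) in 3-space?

Yes

A normal to the plane through A_1, A_2, A_3 is n = A_1A_2 × A_1A_3 = (195, 175, -50).
The plane has equation n·P = 2535. For A_4: n·A_4 = 2535.
Equal, so A_4 lies in the plane and all four are coplanar.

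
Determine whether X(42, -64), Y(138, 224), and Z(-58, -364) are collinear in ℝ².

XY = (96, 288), XZ = (-100, -300).
det[XY; XZ] = (96)(-300) − (288)(-100) = 0.
The determinant is zero, so the points are collinear.

Yes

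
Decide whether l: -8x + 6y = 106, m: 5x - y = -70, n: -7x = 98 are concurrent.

No

Intersecting l and m: solving the 2×2 system gives (x, y) = (-157/11, -15/11).
Substitute into n: (-7)(-157/11) + (0)(-15/11) = 1099/11.
But n requires 98 ≠ 1099/11, so the three lines have no common point.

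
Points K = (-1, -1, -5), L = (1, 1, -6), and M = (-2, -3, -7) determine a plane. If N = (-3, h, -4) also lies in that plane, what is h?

The plane through K, L, M has equation −6x + 5y − 2z = 11.
Substituting N: (5)h + (26) = 11, so h = -3.

-3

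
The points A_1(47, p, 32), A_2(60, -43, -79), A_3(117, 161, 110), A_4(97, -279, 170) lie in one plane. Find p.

-539

Coplanarity ⇔ det[A_1A_2; A_1A_3; A_1A_4] = 0.
Expanding, this is linear in p: (7200)p + (3880800) = 0.
So p = -539.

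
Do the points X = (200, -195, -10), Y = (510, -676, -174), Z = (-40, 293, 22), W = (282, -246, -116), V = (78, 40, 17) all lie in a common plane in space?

The plane through X, Y, Z has normal n = XY × XZ = (64640, 29440, 35840) and equation n·P = 6828800.
Checking the remaining points: n·W = 6828800, n·V = 6828800.
All equal 6828800, so all 5 points lie in one plane.

Yes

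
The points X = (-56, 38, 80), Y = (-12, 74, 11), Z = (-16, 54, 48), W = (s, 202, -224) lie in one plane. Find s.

Normal to plane XYZ: n = (-48, -1352, -736); plane equation n·P = -107568.
Requiring n·W = -107568: (-48)s + (-108240) = -107568.
So s = -14.

-14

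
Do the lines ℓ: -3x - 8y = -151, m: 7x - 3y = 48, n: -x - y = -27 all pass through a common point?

No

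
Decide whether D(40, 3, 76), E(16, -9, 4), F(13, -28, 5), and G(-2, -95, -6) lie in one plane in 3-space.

With D as base: DE = (-24, -12, -72), DF = (-27, -31, -71), DG = (-42, -98, -82).
DF × DG = (-4416, 768, 1344).
DE · (DF × DG) = 0.
The scalar triple product vanishes, so the four points are coplanar.

Yes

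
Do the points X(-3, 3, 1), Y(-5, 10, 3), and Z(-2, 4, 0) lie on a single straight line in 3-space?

No

XY = (-2, 7, 2), XZ = (1, 1, -1).
XY × XZ = (-9, 0, -9).
The cross product is nonzero, so the points do not lie on one line.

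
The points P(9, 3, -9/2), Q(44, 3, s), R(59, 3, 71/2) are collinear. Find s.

47/2

Direction PR = (50, 0, 40). From the x-coordinate of Q, the parameter along the line is τ = (44 − 9)/50 = 7/10.
Then s = (-9/2) + 7/10·(40) = 47/2.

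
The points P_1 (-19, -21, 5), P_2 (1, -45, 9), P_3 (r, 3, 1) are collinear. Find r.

-39

Direction P_1P_2 = (20, -24, 4). From the y-coordinate of P_3, the parameter along the line is τ = (3 − (-21))/(-24) = -1.
Then r = (-19) + (-1)·(20) = -39.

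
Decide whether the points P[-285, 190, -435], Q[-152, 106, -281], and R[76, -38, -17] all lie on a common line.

Yes

PQ = (133, -84, 154), PR = (361, -228, 418).
PQ × PR = (0, 0, 0).
The cross product vanishes, so the three points are collinear.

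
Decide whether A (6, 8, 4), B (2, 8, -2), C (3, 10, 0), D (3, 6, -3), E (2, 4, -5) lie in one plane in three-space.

The plane through A, B, C has normal n = AB × AC = (12, 2, -8) and equation n·P = 56.
Checking the remaining points: n·D = 72, n·E = 72.
Since n·D = 72 ≠ 56, D is off the plane and the points are not all coplanar.

No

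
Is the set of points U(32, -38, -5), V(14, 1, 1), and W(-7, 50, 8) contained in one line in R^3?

UV = (-18, 39, 6), UW = (-39, 88, 13).
UV × UW = (-21, 0, -63).
The cross product is nonzero, so the points do not lie on one line.

No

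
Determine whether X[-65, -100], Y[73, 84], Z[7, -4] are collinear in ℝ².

XY = (138, 184), XZ = (72, 96).
Twice the signed area of △XYZ is (138)(96) − (184)(72) = 0.
The triangle is degenerate (zero area), so the points are collinear.

Yes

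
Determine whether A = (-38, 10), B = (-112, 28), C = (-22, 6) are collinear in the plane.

AB = (-74, 18), AC = (16, -4).
Twice the signed area of △ABC is (-74)(-4) − (18)(16) = 8.
The area is nonzero, so the three points are not collinear.

No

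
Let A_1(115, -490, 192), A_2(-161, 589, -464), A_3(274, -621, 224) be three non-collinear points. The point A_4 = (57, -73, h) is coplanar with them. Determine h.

-80

The plane through A_1, A_2, A_3 has equation −51408x − 95472y − 135405z = 14871600.
Substituting A_4: (-135405)h + (4039200) = 14871600, so h = -80.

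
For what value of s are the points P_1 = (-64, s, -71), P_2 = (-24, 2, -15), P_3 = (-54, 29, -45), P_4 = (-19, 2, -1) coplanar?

Coplanarity ⇔ det[P_1P_2; P_1P_3; P_1P_4] = 0.
Expanding, this is linear in s: (-270)s + (8100) = 0.
So s = 30.

30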